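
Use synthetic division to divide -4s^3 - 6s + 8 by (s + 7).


Synthetic division with c = -7. Coefficients: -4, 0, -6, 8
Bring down -4.
  -4 * -7 = 28; 28 + 0 = 28
  28 * -7 = -196; -196 - 6 = -202
  -202 * -7 = 1414; 1414 + 8 = 1422
Quotient: -4s^2 + 28s - 202, Remainder: 1422


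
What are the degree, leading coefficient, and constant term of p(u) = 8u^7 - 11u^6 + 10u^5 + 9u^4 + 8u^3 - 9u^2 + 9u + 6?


Highest power of u is 7, with coefficient 8. Constant term is 6.
Degree = 7, leading coefficient = 8, constant term = 6


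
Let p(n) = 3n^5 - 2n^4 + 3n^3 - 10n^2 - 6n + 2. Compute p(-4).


Using direct substitution:
  3 * (-4)^5 = -3072
  -2 * (-4)^4 = -512
  3 * (-4)^3 = -192
  -10 * (-4)^2 = -160
  -6 * (-4)^1 = 24
  constant: 2
Sum = -3072 - 512 - 192 - 160 + 24 + 2 = -3910


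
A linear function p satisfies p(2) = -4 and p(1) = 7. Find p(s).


p(s) = ms + b. Using p(2)=-4, p(1)=7:
m = (-4 - 7)/(2 - 1) = -11/1 = -11
b = -4 - m*(2) = -4 + 22 = 18
p(s) = -11s + 18


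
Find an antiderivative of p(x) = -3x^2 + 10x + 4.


Reverse power rule on each term:
  ∫ -3x^2 dx = -x^3
  ∫ 10x dx = 5x^2
  ∫ 4 dx = 4x
F(x) = -x^3 + 5x^2 + 4x + C


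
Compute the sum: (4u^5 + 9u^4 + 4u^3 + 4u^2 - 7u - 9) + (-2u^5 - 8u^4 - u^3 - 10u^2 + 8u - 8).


Align terms by degree and add:
  4u^5 + 9u^4 + 4u^3 + 4u^2 - 7u - 9
  -2u^5 - 8u^4 - u^3 - 10u^2 + 8u - 8
= 2u^5 + u^4 + 3u^3 - 6u^2 + u - 17


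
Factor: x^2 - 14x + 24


Roots satisfy r1 + r2 = -b/a = 14 and r1*r2 = c/a = 24.
So r1 = 12, r2 = 2.
x^2 - 14x + 24 = (x - r1)(x - r2) = (x - 12)(x - 2)


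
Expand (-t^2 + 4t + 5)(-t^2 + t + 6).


Distribute each term of the first polynomial:
  (-t^2)(-t^2 + t + 6) = t^4 - t^3 - 6t^2
  (4t)(-t^2 + t + 6) = -4t^3 + 4t^2 + 24t
  (5)(-t^2 + t + 6) = -5t^2 + 5t + 30
Sum: t^4 - 5t^3 - 7t^2 + 29t + 30


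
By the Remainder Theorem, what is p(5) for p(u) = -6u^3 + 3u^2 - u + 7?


By the Remainder Theorem, the remainder equals p(5):
  -6*(5)^3 = -750
  3*(5)^2 = 75
  -1*(5)^1 = -5
  constant: 7
Sum: -750 + 75 - 5 + 7 = -673


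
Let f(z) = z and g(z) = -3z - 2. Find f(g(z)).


Substitute g(z) into f:
f(g(z)) = 1*(-3z - 2)
Expand and combine: -3z - 2


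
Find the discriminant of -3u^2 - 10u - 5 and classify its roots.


D = b^2 - 4ac = (-10)^2 - 4(-3)(-5) = 100 - 60 = 40
Since D > 0: two distinct irrational roots


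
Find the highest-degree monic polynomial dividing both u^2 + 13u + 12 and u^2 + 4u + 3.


Factor each:
  u^2 + 13u + 12 = (u + 1)(u + 12)
  u^2 + 4u + 3 = (u + 1)(u + 3)
Common monic factor: u + 1


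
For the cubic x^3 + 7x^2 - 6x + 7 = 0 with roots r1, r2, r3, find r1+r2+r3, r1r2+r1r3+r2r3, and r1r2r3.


Monic cubic x^3+bx^2+cx+d=0: sum=-b, pairwise sum=c, product=-d.
b=7, c=-6, d=7
r1+r2+r3 = -7
r1r2+r1r3+r2r3 = -6
r1r2r3 = -7


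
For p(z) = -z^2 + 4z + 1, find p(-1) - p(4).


p(-1) = -4
p(4) = 1
p(-1) - p(4) = -4 - 1 = -5


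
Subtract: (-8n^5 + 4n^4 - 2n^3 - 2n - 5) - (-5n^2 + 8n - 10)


Distribute the minus sign:
  (-8n^5 + 4n^4 - 2n^3 - 2n - 5)
- (-5n^2 + 8n - 10)
Negate second polynomial: 5n^2 - 8n + 10
Add: -8n^5 + 4n^4 - 2n^3 + 5n^2 - 10n + 5


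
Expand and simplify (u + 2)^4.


Expand (u + 2)^4 by repeated multiplication:
  (u + 2)^2 = u^2 + 4u + 4
  (u + 2)^3 = u^3 + 6u^2 + 12u + 8
= u^4 + 8u^3 + 24u^2 + 32u + 16


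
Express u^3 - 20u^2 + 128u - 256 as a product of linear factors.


Try integer roots (divisors of -256). u=4: p(4)=0.
Divide out (u - 4): quotient is u^2 - 16u + 64.
Factor the quadratic: (u - 8)(u - 8)
Result: (u - 4)(u - 8)(u - 8)


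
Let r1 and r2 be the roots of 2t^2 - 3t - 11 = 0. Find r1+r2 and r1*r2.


For at^2+bt+c=0: sum = -b/a, product = c/a.
a=2, b=-3, c=-11
Sum = -(-3)/2 = 3/2
Product = (-11)/2 = -11/2


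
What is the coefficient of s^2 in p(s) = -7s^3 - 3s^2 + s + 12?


Read off the coefficient of s^2: -3


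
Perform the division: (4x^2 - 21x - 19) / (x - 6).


(4x^2 - 21x - 19) / (x - 6)
Step 1: 4x * (x - 6) = 4x^2 - 24x; subtract.
Step 2: 3 * (x - 6) = 3x - 18; subtract.
Quotient: 4x + 3, Remainder: -1


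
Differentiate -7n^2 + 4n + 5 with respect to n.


Apply the power rule term by term:
  d/dn(-7n^2) = -14n
  d/dn(4n) = 4
  d/dn(5) = 0
p'(n) = -14n + 4


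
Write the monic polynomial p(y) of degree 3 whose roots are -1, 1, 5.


p(y) = (y + 1)(y - 1)(y - 5)
Expand: y^3 - 5y^2 - y + 5


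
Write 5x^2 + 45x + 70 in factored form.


Roots satisfy r1 + r2 = -b/a = -9 and r1*r2 = c/a = 14.
So r1 = -7, r2 = -2.
5x^2 + 45x + 70 = 5(x - r1)(x - r2) = 5(x + 7)(x + 2)


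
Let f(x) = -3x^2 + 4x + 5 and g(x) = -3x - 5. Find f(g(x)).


Substitute g(x) into f:
f(g(x)) = -3*(-3x - 5)^2 + 4*(-3x - 5) + 5
(-3x - 5)^2 = 9x^2 + 30x + 25
Expand and combine: -27x^2 - 102x - 90


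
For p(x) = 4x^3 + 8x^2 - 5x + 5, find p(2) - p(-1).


p(2) = 59
p(-1) = 14
p(2) - p(-1) = 59 - 14 = 45


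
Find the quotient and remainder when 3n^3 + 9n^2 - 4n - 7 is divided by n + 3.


(3n^3 + 9n^2 - 4n - 7) / (n + 3)
Step 1: 3n^2 * (n + 3) = 3n^3 + 9n^2; subtract.
Step 2: 0 * (n + 3) = 0; subtract.
Step 3: -4 * (n + 3) = -4n - 12; subtract.
Quotient: 3n^2 - 4, Remainder: 5


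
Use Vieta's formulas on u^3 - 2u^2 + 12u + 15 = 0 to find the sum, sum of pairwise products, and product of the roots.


Monic cubic u^3+bu^2+cu+d=0: sum=-b, pairwise sum=c, product=-d.
b=-2, c=12, d=15
r1+r2+r3 = 2
r1r2+r1r3+r2r3 = 12
r1r2r3 = -15


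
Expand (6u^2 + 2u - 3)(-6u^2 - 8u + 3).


Distribute each term of the first polynomial:
  (6u^2)(-6u^2 - 8u + 3) = -36u^4 - 48u^3 + 18u^2
  (2u)(-6u^2 - 8u + 3) = -12u^3 - 16u^2 + 6u
  (-3)(-6u^2 - 8u + 3) = 18u^2 + 24u - 9
Sum: -36u^4 - 60u^3 + 20u^2 + 30u - 9


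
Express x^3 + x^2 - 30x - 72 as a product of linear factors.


Try integer roots (divisors of -72). x=-4: p(-4)=0.
Divide out (x + 4): quotient is x^2 - 3x - 18.
Factor the quadratic: (x - 6)(x + 3)
Result: (x + 4)(x - 6)(x + 3)


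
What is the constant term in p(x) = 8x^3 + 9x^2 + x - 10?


Read off the constant term: -10


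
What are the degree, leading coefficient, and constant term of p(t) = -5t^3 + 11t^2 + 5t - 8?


Highest power of t is 3, with coefficient -5. Constant term is -8.
Degree = 3, leading coefficient = -5, constant term = -8


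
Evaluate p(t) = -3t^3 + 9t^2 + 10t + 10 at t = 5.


Using direct substitution:
  -3 * (5)^3 = -375
  9 * (5)^2 = 225
  10 * (5)^1 = 50
  constant: 10
Sum = -375 + 225 + 50 + 10 = -90


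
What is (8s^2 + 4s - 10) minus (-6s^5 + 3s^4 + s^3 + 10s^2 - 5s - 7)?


Distribute the minus sign:
  (8s^2 + 4s - 10)
- (-6s^5 + 3s^4 + s^3 + 10s^2 - 5s - 7)
Negate second polynomial: 6s^5 - 3s^4 - s^3 - 10s^2 + 5s + 7
Add: 6s^5 - 3s^4 - s^3 - 2s^2 + 9s - 3


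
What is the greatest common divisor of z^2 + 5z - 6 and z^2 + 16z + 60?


Factor each:
  z^2 + 5z - 6 = (z + 6)(z - 1)
  z^2 + 16z + 60 = (z + 6)(z + 10)
Common monic factor: z + 6


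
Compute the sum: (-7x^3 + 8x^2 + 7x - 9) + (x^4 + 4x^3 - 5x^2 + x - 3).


Align terms by degree and add:
  -7x^3 + 8x^2 + 7x - 9
+ x^4 + 4x^3 - 5x^2 + x - 3
= x^4 - 3x^3 + 3x^2 + 8x - 12


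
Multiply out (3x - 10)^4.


Expand (3x - 10)^4 by repeated multiplication:
  (3x - 10)^2 = 9x^2 - 60x + 100
  (3x - 10)^3 = 27x^3 - 270x^2 + 900x - 1000
= 81x^4 - 1080x^3 + 5400x^2 - 12000x + 10000


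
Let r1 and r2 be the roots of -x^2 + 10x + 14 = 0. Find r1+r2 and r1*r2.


For ax^2+bx+c=0: sum = -b/a, product = c/a.
a=-1, b=10, c=14
Sum = -(10)/-1 = 10
Product = (14)/-1 = -14


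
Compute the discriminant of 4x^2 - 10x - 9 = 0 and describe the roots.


D = b^2 - 4ac = (-10)^2 - 4(4)(-9) = 100 + 144 = 244
Since D > 0: two distinct irrational roots


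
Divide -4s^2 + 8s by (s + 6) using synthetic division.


Synthetic division with c = -6. Coefficients: -4, 8, 0
Bring down -4.
  -4 * -6 = 24; 24 + 8 = 32
  32 * -6 = -192; -192 + 0 = -192
Quotient: -4s + 32, Remainder: -192


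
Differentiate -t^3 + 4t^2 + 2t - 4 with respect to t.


Apply the power rule term by term:
  d/dt(-t^3) = -3t^2
  d/dt(4t^2) = 8t
  d/dt(2t) = 2
  d/dt(-4) = 0
p'(t) = -3t^2 + 8t + 2


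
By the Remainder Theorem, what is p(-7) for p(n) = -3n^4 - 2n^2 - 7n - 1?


By the Remainder Theorem, the remainder equals p(-7):
  -3*(-7)^4 = -7203
  0*(-7)^3 = 0
  -2*(-7)^2 = -98
  -7*(-7)^1 = 49
  constant: -1
Sum: -7203 + 0 - 98 + 49 - 1 = -7253


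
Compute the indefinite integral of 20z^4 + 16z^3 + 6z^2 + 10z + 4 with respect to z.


Reverse power rule on each term:
  ∫ 20z^4 dz = 4z^5
  ∫ 16z^3 dz = 4z^4
  ∫ 6z^2 dz = 2z^3
  ∫ 10z dz = 5z^2
  ∫ 4 dz = 4z
F(z) = 4z^5 + 4z^4 + 2z^3 + 5z^2 + 4z + C


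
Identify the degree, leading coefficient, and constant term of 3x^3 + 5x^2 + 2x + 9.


Highest power of x is 3, with coefficient 3. Constant term is 9.
Degree = 3, leading coefficient = 3, constant term = 9


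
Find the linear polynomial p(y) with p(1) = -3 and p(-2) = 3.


p(y) = my + b. Using p(1)=-3, p(-2)=3:
m = (-3 - 3)/(1 + 2) = -6/3 = -2
b = -3 - m*(1) = -3 + 2 = -1
p(y) = -2y - 1


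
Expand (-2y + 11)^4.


Expand (-2y + 11)^4 by repeated multiplication:
  (-2y + 11)^2 = 4y^2 - 44y + 121
  (-2y + 11)^3 = -8y^3 + 132y^2 - 726y + 1331
= 16y^4 - 352y^3 + 2904y^2 - 10648y + 14641


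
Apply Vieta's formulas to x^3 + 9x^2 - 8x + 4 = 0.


Monic cubic x^3+bx^2+cx+d=0: sum=-b, pairwise sum=c, product=-d.
b=9, c=-8, d=4
r1+r2+r3 = -9
r1r2+r1r3+r2r3 = -8
r1r2r3 = -4


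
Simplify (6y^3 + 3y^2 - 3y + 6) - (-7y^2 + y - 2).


Distribute the minus sign:
  (6y^3 + 3y^2 - 3y + 6)
- (-7y^2 + y - 2)
Negate second polynomial: 7y^2 - y + 2
Add: 6y^3 + 10y^2 - 4y + 8


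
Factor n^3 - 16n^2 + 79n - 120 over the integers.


Try integer roots (divisors of -120). n=8: p(8)=0.
Divide out (n - 8): quotient is n^2 - 8n + 15.
Factor the quadratic: (n - 3)(n - 5)
Result: (n - 8)(n - 3)(n - 5)


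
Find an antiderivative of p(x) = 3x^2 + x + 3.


Reverse power rule on each term:
  ∫ 3x^2 dx = x^3
  ∫ x dx = (1/2)x^2
  ∫ 3 dx = 3x
F(x) = x^3 + (1/2)x^2 + 3x + C


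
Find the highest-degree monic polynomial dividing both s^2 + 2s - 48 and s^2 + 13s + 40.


Factor each:
  s^2 + 2s - 48 = (s + 8)(s - 6)
  s^2 + 13s + 40 = (s + 8)(s + 5)
Common monic factor: s + 8


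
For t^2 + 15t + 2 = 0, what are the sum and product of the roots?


For at^2+bt+c=0: sum = -b/a, product = c/a.
a=1, b=15, c=2
Sum = -(15)/1 = -15
Product = (2)/1 = 2


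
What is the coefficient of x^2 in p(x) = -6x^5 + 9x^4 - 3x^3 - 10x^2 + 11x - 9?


Read off the coefficient of x^2: -10


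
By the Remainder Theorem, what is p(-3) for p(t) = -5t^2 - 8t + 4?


By the Remainder Theorem, the remainder equals p(-3):
  -5*(-3)^2 = -45
  -8*(-3)^1 = 24
  constant: 4
Sum: -45 + 24 + 4 = -17


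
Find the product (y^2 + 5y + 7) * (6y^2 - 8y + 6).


Distribute each term of the first polynomial:
  (y^2)(6y^2 - 8y + 6) = 6y^4 - 8y^3 + 6y^2
  (5y)(6y^2 - 8y + 6) = 30y^3 - 40y^2 + 30y
  (7)(6y^2 - 8y + 6) = 42y^2 - 56y + 42
Sum: 6y^4 + 22y^3 + 8y^2 - 26y + 42


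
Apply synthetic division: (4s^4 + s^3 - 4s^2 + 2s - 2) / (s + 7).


Synthetic division with c = -7. Coefficients: 4, 1, -4, 2, -2
Bring down 4.
  4 * -7 = -28; -28 + 1 = -27
  -27 * -7 = 189; 189 - 4 = 185
  185 * -7 = -1295; -1295 + 2 = -1293
  -1293 * -7 = 9051; 9051 - 2 = 9049
Quotient: 4s^3 - 27s^2 + 185s - 1293, Remainder: 9049


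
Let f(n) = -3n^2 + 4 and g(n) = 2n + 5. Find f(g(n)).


Substitute g(n) into f:
f(g(n)) = -3*(2n + 5)^2 + 4
(2n + 5)^2 = 4n^2 + 20n + 25
Expand and combine: -12n^2 - 60n - 71


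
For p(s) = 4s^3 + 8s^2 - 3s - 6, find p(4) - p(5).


p(4) = 366
p(5) = 679
p(4) - p(5) = 366 - 679 = -313


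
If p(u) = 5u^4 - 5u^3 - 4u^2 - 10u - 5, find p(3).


Using direct substitution:
  5 * (3)^4 = 405
  -5 * (3)^3 = -135
  -4 * (3)^2 = -36
  -10 * (3)^1 = -30
  constant: -5
Sum = 405 - 135 - 36 - 30 - 5 = 199


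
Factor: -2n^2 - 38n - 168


Roots satisfy r1 + r2 = -b/a = -19 and r1*r2 = c/a = 84.
So r1 = -12, r2 = -7.
-2n^2 - 38n - 168 = -2(n - r1)(n - r2) = -2(n + 12)(n + 7)


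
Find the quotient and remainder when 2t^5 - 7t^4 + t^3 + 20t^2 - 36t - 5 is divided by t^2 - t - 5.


(2t^5 - 7t^4 + t^3 + 20t^2 - 36t - 5) / (t^2 - t - 5)
Step 1: 2t^3 * (t^2 - t - 5) = 2t^5 - 2t^4 - 10t^3; subtract.
Step 2: -5t^2 * (t^2 - t - 5) = -5t^4 + 5t^3 + 25t^2; subtract.
Step 3: 6t * (t^2 - t - 5) = 6t^3 - 6t^2 - 30t; subtract.
Step 4: 1 * (t^2 - t - 5) = t^2 - t - 5; subtract.
Quotient: 2t^3 - 5t^2 + 6t + 1, Remainder: -5t


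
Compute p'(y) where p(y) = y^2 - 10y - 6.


Apply the power rule term by term:
  d/dy(y^2) = 2y
  d/dy(-10y) = -10
  d/dy(-6) = 0
p'(y) = 2y - 10


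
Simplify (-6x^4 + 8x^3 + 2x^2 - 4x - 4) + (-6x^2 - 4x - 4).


Align terms by degree and add:
  -6x^4 + 8x^3 + 2x^2 - 4x - 4
  -6x^2 - 4x - 4
= -6x^4 + 8x^3 - 4x^2 - 8x - 8


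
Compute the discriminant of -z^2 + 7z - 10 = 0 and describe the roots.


D = b^2 - 4ac = (7)^2 - 4(-1)(-10) = 49 - 40 = 9
Since D > 0: two distinct rational roots


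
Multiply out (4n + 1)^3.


Expand (4n + 1)^3 by repeated multiplication:
  (4n + 1)^2 = 16n^2 + 8n + 1
= 64n^3 + 48n^2 + 12n + 1


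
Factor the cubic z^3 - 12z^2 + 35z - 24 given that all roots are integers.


Try integer roots (divisors of -24). z=1: p(1)=0.
Divide out (z - 1): quotient is z^2 - 11z + 24.
Factor the quadratic: (z - 3)(z - 8)
Result: (z - 1)(z - 3)(z - 8)


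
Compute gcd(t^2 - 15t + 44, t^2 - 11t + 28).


Factor each:
  t^2 - 15t + 44 = (t - 4)(t - 11)
  t^2 - 11t + 28 = (t - 4)(t - 7)
Common monic factor: t - 4


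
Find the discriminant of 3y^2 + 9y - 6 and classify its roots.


D = b^2 - 4ac = (9)^2 - 4(3)(-6) = 81 + 72 = 153
Since D > 0: two distinct irrational roots


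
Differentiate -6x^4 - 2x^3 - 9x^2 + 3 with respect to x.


Apply the power rule term by term:
  d/dx(-6x^4) = -24x^3
  d/dx(-2x^3) = -6x^2
  d/dx(-9x^2) = -18x
  d/dx(3) = 0
p'(x) = -24x^3 - 6x^2 - 18x


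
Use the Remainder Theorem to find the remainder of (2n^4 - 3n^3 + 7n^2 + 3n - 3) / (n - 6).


By the Remainder Theorem, the remainder equals p(6):
  2*(6)^4 = 2592
  -3*(6)^3 = -648
  7*(6)^2 = 252
  3*(6)^1 = 18
  constant: -3
Sum: 2592 - 648 + 252 + 18 - 3 = 2211


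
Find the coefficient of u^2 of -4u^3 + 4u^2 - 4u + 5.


Read off the coefficient of u^2: 4


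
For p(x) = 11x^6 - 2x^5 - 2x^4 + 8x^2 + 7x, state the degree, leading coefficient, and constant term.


Highest power of x is 6, with coefficient 11. Constant term is 0.
Degree = 6, leading coefficient = 11, constant term = 0


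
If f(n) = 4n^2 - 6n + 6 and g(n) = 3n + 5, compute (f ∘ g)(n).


Substitute g(n) into f:
f(g(n)) = 4*(3n + 5)^2 + (-6)*(3n + 5) + 6
(3n + 5)^2 = 9n^2 + 30n + 25
Expand and combine: 36n^2 + 102n + 76


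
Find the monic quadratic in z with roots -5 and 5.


p(z) = (z + 5)(z - 5)
Expand: z^2 - 25


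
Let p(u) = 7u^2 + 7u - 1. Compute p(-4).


Using direct substitution:
  7 * (-4)^2 = 112
  7 * (-4)^1 = -28
  constant: -1
Sum = 112 - 28 - 1 = 83


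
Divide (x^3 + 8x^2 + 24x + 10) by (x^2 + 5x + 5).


(x^3 + 8x^2 + 24x + 10) / (x^2 + 5x + 5)
Step 1: x * (x^2 + 5x + 5) = x^3 + 5x^2 + 5x; subtract.
Step 2: 3 * (x^2 + 5x + 5) = 3x^2 + 15x + 15; subtract.
Quotient: x + 3, Remainder: 4x - 5


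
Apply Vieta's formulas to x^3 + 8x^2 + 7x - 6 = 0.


Monic cubic x^3+bx^2+cx+d=0: sum=-b, pairwise sum=c, product=-d.
b=8, c=7, d=-6
r1+r2+r3 = -8
r1r2+r1r3+r2r3 = 7
r1r2r3 = 6


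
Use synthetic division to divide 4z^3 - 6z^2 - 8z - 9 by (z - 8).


Synthetic division with c = 8. Coefficients: 4, -6, -8, -9
Bring down 4.
  4 * 8 = 32; 32 - 6 = 26
  26 * 8 = 208; 208 - 8 = 200
  200 * 8 = 1600; 1600 - 9 = 1591
Quotient: 4z^2 + 26z + 200, Remainder: 1591


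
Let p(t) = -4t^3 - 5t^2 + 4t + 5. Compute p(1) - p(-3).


p(1) = 0
p(-3) = 56
p(1) - p(-3) = 0 - 56 = -56


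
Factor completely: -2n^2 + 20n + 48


Roots satisfy r1 + r2 = -b/a = 10 and r1*r2 = c/a = -24.
So r1 = -2, r2 = 12.
-2n^2 + 20n + 48 = -2(n - r1)(n - r2) = -2(n + 2)(n - 12)


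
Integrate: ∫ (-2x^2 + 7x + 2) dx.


Reverse power rule on each term:
  ∫ -2x^2 dx = -(2/3)x^3
  ∫ 7x dx = (7/2)x^2
  ∫ 2 dx = 2x
F(x) = -(2/3)x^3 + (7/2)x^2 + 2x + C


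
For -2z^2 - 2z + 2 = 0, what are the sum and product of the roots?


For az^2+bz+c=0: sum = -b/a, product = c/a.
a=-2, b=-2, c=2
Sum = -(-2)/-2 = -1
Product = (2)/-2 = -1


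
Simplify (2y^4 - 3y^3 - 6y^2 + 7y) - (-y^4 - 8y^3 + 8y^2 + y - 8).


Distribute the minus sign:
  (2y^4 - 3y^3 - 6y^2 + 7y)
- (-y^4 - 8y^3 + 8y^2 + y - 8)
Negate second polynomial: y^4 + 8y^3 - 8y^2 - y + 8
Add: 3y^4 + 5y^3 - 14y^2 + 6y + 8


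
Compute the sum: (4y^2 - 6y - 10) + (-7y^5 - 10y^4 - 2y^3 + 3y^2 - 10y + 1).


Align terms by degree and add:
  4y^2 - 6y - 10
  -7y^5 - 10y^4 - 2y^3 + 3y^2 - 10y + 1
= -7y^5 - 10y^4 - 2y^3 + 7y^2 - 16y - 9


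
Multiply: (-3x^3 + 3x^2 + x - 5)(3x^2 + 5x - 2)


Distribute each term of the first polynomial:
  (-3x^3)(3x^2 + 5x - 2) = -9x^5 - 15x^4 + 6x^3
  (3x^2)(3x^2 + 5x - 2) = 9x^4 + 15x^3 - 6x^2
  (x)(3x^2 + 5x - 2) = 3x^3 + 5x^2 - 2x
  (-5)(3x^2 + 5x - 2) = -15x^2 - 25x + 10
Sum: -9x^5 - 6x^4 + 24x^3 - 16x^2 - 27x + 10


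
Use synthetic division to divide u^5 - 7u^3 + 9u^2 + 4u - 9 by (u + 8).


Synthetic division with c = -8. Coefficients: 1, 0, -7, 9, 4, -9
Bring down 1.
  1 * -8 = -8; -8 + 0 = -8
  -8 * -8 = 64; 64 - 7 = 57
  57 * -8 = -456; -456 + 9 = -447
  -447 * -8 = 3576; 3576 + 4 = 3580
  3580 * -8 = -28640; -28640 - 9 = -28649
Quotient: u^4 - 8u^3 + 57u^2 - 447u + 3580, Remainder: -28649


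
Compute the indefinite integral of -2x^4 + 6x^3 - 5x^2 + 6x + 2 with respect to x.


Reverse power rule on each term:
  ∫ -2x^4 dx = -(2/5)x^5
  ∫ 6x^3 dx = (3/2)x^4
  ∫ -5x^2 dx = -(5/3)x^3
  ∫ 6x dx = 3x^2
  ∫ 2 dx = 2x
F(x) = -(2/5)x^5 + (3/2)x^4 - (5/3)x^3 + 3x^2 + 2x + C


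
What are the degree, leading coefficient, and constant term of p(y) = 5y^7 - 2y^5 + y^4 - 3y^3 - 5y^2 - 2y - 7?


Highest power of y is 7, with coefficient 5. Constant term is -7.
Degree = 7, leading coefficient = 5, constant term = -7


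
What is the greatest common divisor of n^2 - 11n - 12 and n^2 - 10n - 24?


Factor each:
  n^2 - 11n - 12 = (n - 12)(n + 1)
  n^2 - 10n - 24 = (n - 12)(n + 2)
Common monic factor: n - 12


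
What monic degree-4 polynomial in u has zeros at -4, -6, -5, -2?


p(u) = (u + 4)(u + 6)(u + 5)(u + 2)
Expand: u^4 + 17u^3 + 104u^2 + 268u + 240


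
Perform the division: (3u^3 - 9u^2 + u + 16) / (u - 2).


(3u^3 - 9u^2 + u + 16) / (u - 2)
Step 1: 3u^2 * (u - 2) = 3u^3 - 6u^2; subtract.
Step 2: -3u * (u - 2) = -3u^2 + 6u; subtract.
Step 3: -5 * (u - 2) = -5u + 10; subtract.
Quotient: 3u^2 - 3u - 5, Remainder: 6


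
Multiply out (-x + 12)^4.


Expand (-x + 12)^4 by repeated multiplication:
  (-x + 12)^2 = x^2 - 24x + 144
  (-x + 12)^3 = -x^3 + 36x^2 - 432x + 1728
= x^4 - 48x^3 + 864x^2 - 6912x + 20736


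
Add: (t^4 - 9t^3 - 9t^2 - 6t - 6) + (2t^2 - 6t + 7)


Align terms by degree and add:
  t^4 - 9t^3 - 9t^2 - 6t - 6
+ 2t^2 - 6t + 7
= t^4 - 9t^3 - 7t^2 - 12t + 1


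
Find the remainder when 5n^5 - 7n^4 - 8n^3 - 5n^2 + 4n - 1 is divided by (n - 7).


By the Remainder Theorem, the remainder equals p(7):
  5*(7)^5 = 84035
  -7*(7)^4 = -16807
  -8*(7)^3 = -2744
  -5*(7)^2 = -245
  4*(7)^1 = 28
  constant: -1
Sum: 84035 - 16807 - 2744 - 245 + 28 - 1 = 64266


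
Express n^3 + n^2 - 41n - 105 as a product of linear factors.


Try integer roots (divisors of -105). n=7: p(7)=0.
Divide out (n - 7): quotient is n^2 + 8n + 15.
Factor the quadratic: (n + 5)(n + 3)
Result: (n - 7)(n + 5)(n + 3)


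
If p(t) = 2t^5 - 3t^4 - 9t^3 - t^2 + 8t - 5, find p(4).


Using direct substitution:
  2 * (4)^5 = 2048
  -3 * (4)^4 = -768
  -9 * (4)^3 = -576
  -1 * (4)^2 = -16
  8 * (4)^1 = 32
  constant: -5
Sum = 2048 - 768 - 576 - 16 + 32 - 5 = 715


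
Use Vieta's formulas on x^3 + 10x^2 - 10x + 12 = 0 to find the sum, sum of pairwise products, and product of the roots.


Monic cubic x^3+bx^2+cx+d=0: sum=-b, pairwise sum=c, product=-d.
b=10, c=-10, d=12
r1+r2+r3 = -10
r1r2+r1r3+r2r3 = -10
r1r2r3 = -12


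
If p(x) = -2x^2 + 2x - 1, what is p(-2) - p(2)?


p(-2) = -13
p(2) = -5
p(-2) - p(2) = -13 + 5 = -8


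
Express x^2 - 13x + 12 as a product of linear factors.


Roots satisfy r1 + r2 = -b/a = 13 and r1*r2 = c/a = 12.
So r1 = 12, r2 = 1.
x^2 - 13x + 12 = (x - r1)(x - r2) = (x - 12)(x - 1)


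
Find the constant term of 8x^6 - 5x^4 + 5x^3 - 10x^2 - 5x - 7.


Read off the constant term: -7


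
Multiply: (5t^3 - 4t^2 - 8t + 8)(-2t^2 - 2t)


Distribute each term of the first polynomial:
  (5t^3)(-2t^2 - 2t) = -10t^5 - 10t^4
  (-4t^2)(-2t^2 - 2t) = 8t^4 + 8t^3
  (-8t)(-2t^2 - 2t) = 16t^3 + 16t^2
  (8)(-2t^2 - 2t) = -16t^2 - 16t
Sum: -10t^5 - 2t^4 + 24t^3 - 16t


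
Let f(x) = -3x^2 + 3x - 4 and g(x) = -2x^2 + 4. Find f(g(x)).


Substitute g(x) into f:
f(g(x)) = -3*(-2x^2 + 4)^2 + 3*(-2x^2 + 4) + (-4)
(-2x^2 + 4)^2 = 4x^4 - 16x^2 + 16
Expand and combine: -12x^4 + 42x^2 - 40


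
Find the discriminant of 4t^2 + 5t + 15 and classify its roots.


D = b^2 - 4ac = (5)^2 - 4(4)(15) = 25 - 240 = -215
Since D < 0: two complex conjugate roots (no real roots)


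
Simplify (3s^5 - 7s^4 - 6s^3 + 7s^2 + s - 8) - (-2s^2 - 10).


Distribute the minus sign:
  (3s^5 - 7s^4 - 6s^3 + 7s^2 + s - 8)
- (-2s^2 - 10)
Negate second polynomial: 2s^2 + 10
Add: 3s^5 - 7s^4 - 6s^3 + 9s^2 + s + 2


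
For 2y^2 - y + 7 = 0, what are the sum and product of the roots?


For ay^2+by+c=0: sum = -b/a, product = c/a.
a=2, b=-1, c=7
Sum = -(-1)/2 = 1/2
Product = (7)/2 = 7/2


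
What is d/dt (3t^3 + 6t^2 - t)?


Apply the power rule term by term:
  d/dt(3t^3) = 9t^2
  d/dt(6t^2) = 12t
  d/dt(-t) = -1
p'(t) = 9t^2 + 12t - 1


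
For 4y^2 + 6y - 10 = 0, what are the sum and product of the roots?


For ay^2+by+c=0: sum = -b/a, product = c/a.
a=4, b=6, c=-10
Sum = -(6)/4 = -3/2
Product = (-10)/4 = -5/2


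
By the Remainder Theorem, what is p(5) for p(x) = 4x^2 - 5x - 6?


By the Remainder Theorem, the remainder equals p(5):
  4*(5)^2 = 100
  -5*(5)^1 = -25
  constant: -6
Sum: 100 - 25 - 6 = 69


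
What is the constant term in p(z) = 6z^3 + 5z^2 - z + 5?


Read off the constant term: 5


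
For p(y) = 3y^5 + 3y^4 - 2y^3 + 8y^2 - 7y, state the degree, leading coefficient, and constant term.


Highest power of y is 5, with coefficient 3. Constant term is 0.
Degree = 5, leading coefficient = 3, constant term = 0


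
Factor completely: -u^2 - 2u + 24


Roots satisfy r1 + r2 = -b/a = -2 and r1*r2 = c/a = -24.
So r1 = -6, r2 = 4.
-u^2 - 2u + 24 = -(u - r1)(u - r2) = -(u + 6)(u - 4)


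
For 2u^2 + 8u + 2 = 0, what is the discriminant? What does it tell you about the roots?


D = b^2 - 4ac = (8)^2 - 4(2)(2) = 64 - 16 = 48
Since D > 0: two distinct irrational roots


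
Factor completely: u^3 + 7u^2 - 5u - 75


Try integer roots (divisors of -75). u=-5: p(-5)=0.
Divide out (u + 5): quotient is u^2 + 2u - 15.
Factor the quadratic: (u - 3)(u + 5)
Result: (u + 5)(u - 3)(u + 5)


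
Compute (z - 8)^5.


Expand (z - 8)^5 by repeated multiplication:
  (z - 8)^2 = z^2 - 16z + 64
  (z - 8)^3 = z^3 - 24z^2 + 192z - 512
  (z - 8)^4 = z^4 - 32z^3 + 384z^2 - 2048z + 4096
= z^5 - 40z^4 + 640z^3 - 5120z^2 + 20480z - 32768


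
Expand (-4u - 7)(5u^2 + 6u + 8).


Distribute each term of the first polynomial:
  (-4u)(5u^2 + 6u + 8) = -20u^3 - 24u^2 - 32u
  (-7)(5u^2 + 6u + 8) = -35u^2 - 42u - 56
Sum: -20u^3 - 59u^2 - 74u - 56


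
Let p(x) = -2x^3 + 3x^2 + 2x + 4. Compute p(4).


Using direct substitution:
  -2 * (4)^3 = -128
  3 * (4)^2 = 48
  2 * (4)^1 = 8
  constant: 4
Sum = -128 + 48 + 8 + 4 = -68


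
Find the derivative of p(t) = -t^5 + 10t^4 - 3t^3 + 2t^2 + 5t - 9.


Apply the power rule term by term:
  d/dt(-t^5) = -5t^4
  d/dt(10t^4) = 40t^3
  d/dt(-3t^3) = -9t^2
  d/dt(2t^2) = 4t
  d/dt(5t) = 5
  d/dt(-9) = 0
p'(t) = -5t^4 + 40t^3 - 9t^2 + 4t + 5


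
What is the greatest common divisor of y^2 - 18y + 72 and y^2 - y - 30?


Factor each:
  y^2 - 18y + 72 = (y - 6)(y - 12)
  y^2 - y - 30 = (y - 6)(y + 5)
Common monic factor: y - 6


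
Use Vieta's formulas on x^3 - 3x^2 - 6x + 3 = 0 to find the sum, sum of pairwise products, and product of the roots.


Monic cubic x^3+bx^2+cx+d=0: sum=-b, pairwise sum=c, product=-d.
b=-3, c=-6, d=3
r1+r2+r3 = 3
r1r2+r1r3+r2r3 = -6
r1r2r3 = -3


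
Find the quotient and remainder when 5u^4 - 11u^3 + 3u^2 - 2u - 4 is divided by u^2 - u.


(5u^4 - 11u^3 + 3u^2 - 2u - 4) / (u^2 - u)
Step 1: 5u^2 * (u^2 - u) = 5u^4 - 5u^3; subtract.
Step 2: -6u * (u^2 - u) = -6u^3 + 6u^2; subtract.
Step 3: -3 * (u^2 - u) = -3u^2 + 3u; subtract.
Quotient: 5u^2 - 6u - 3, Remainder: -5u - 4


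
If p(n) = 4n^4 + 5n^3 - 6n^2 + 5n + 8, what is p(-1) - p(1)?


p(-1) = -4
p(1) = 16
p(-1) - p(1) = -4 - 16 = -20


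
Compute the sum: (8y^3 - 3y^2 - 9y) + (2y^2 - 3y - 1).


Align terms by degree and add:
  8y^3 - 3y^2 - 9y
+ 2y^2 - 3y - 1
= 8y^3 - y^2 - 12y - 1


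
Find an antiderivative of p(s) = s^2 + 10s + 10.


Reverse power rule on each term:
  ∫ s^2 ds = (1/3)s^3
  ∫ 10s ds = 5s^2
  ∫ 10 ds = 10s
F(s) = (1/3)s^3 + 5s^2 + 10s + C


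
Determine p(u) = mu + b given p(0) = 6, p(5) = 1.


p(u) = mu + b. Using p(0)=6, p(5)=1:
m = (6 - 1)/(0 - 5) = 5/-5 = -1
b = 6 - m*(0) = 6 = 6
p(u) = -u + 6


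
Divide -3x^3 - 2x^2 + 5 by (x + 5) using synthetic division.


Synthetic division with c = -5. Coefficients: -3, -2, 0, 5
Bring down -3.
  -3 * -5 = 15; 15 - 2 = 13
  13 * -5 = -65; -65 + 0 = -65
  -65 * -5 = 325; 325 + 5 = 330
Quotient: -3x^2 + 13x - 65, Remainder: 330


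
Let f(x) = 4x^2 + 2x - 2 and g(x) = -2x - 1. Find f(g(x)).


Substitute g(x) into f:
f(g(x)) = 4*(-2x - 1)^2 + 2*(-2x - 1) + (-2)
(-2x - 1)^2 = 4x^2 + 4x + 1
Expand and combine: 16x^2 + 12x


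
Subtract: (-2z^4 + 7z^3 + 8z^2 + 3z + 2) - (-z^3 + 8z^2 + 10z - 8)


Distribute the minus sign:
  (-2z^4 + 7z^3 + 8z^2 + 3z + 2)
- (-z^3 + 8z^2 + 10z - 8)
Negate second polynomial: z^3 - 8z^2 - 10z + 8
Add: -2z^4 + 8z^3 - 7z + 10


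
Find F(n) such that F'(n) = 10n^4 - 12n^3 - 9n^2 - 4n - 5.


Reverse power rule on each term:
  ∫ 10n^4 dn = 2n^5
  ∫ -12n^3 dn = -3n^4
  ∫ -9n^2 dn = -3n^3
  ∫ -4n dn = -2n^2
  ∫ -5 dn = -5n
F(n) = 2n^5 - 3n^4 - 3n^3 - 2n^2 - 5n + C


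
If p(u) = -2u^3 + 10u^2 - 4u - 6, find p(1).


Using direct substitution:
  -2 * (1)^3 = -2
  10 * (1)^2 = 10
  -4 * (1)^1 = -4
  constant: -6
Sum = -2 + 10 - 4 - 6 = -2


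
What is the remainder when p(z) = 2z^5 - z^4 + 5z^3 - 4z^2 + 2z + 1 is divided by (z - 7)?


By the Remainder Theorem, the remainder equals p(7):
  2*(7)^5 = 33614
  -1*(7)^4 = -2401
  5*(7)^3 = 1715
  -4*(7)^2 = -196
  2*(7)^1 = 14
  constant: 1
Sum: 33614 - 2401 + 1715 - 196 + 14 + 1 = 32747


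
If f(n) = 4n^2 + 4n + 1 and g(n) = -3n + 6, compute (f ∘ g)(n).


Substitute g(n) into f:
f(g(n)) = 4*(-3n + 6)^2 + 4*(-3n + 6) + 1
(-3n + 6)^2 = 9n^2 - 36n + 36
Expand and combine: 36n^2 - 156n + 169


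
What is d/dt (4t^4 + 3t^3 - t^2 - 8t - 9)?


Apply the power rule term by term:
  d/dt(4t^4) = 16t^3
  d/dt(3t^3) = 9t^2
  d/dt(-t^2) = -2t
  d/dt(-8t) = -8
  d/dt(-9) = 0
p'(t) = 16t^3 + 9t^2 - 2t - 8


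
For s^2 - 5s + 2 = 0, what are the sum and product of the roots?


For as^2+bs+c=0: sum = -b/a, product = c/a.
a=1, b=-5, c=2
Sum = -(-5)/1 = 5
Product = (2)/1 = 2


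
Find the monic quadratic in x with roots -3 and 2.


p(x) = (x + 3)(x - 2)
Expand: x^2 + x - 6


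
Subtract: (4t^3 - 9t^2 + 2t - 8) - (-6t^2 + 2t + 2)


Distribute the minus sign:
  (4t^3 - 9t^2 + 2t - 8)
- (-6t^2 + 2t + 2)
Negate second polynomial: 6t^2 - 2t - 2
Add: 4t^3 - 3t^2 - 10


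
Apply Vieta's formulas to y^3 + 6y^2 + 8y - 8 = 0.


Monic cubic y^3+by^2+cy+d=0: sum=-b, pairwise sum=c, product=-d.
b=6, c=8, d=-8
r1+r2+r3 = -6
r1r2+r1r3+r2r3 = 8
r1r2r3 = 8


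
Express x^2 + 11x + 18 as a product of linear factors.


Roots satisfy r1 + r2 = -b/a = -11 and r1*r2 = c/a = 18.
So r1 = -2, r2 = -9.
x^2 + 11x + 18 = (x - r1)(x - r2) = (x + 2)(x + 9)


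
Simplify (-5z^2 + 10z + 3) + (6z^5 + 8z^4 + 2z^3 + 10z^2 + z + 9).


Align terms by degree and add:
  -5z^2 + 10z + 3
+ 6z^5 + 8z^4 + 2z^3 + 10z^2 + z + 9
= 6z^5 + 8z^4 + 2z^3 + 5z^2 + 11z + 12


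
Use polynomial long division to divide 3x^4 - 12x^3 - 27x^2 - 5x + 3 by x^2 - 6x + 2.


(3x^4 - 12x^3 - 27x^2 - 5x + 3) / (x^2 - 6x + 2)
Step 1: 3x^2 * (x^2 - 6x + 2) = 3x^4 - 18x^3 + 6x^2; subtract.
Step 2: 6x * (x^2 - 6x + 2) = 6x^3 - 36x^2 + 12x; subtract.
Step 3: 3 * (x^2 - 6x + 2) = 3x^2 - 18x + 6; subtract.
Quotient: 3x^2 + 6x + 3, Remainder: x - 3


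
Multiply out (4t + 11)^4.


Expand (4t + 11)^4 by repeated multiplication:
  (4t + 11)^2 = 16t^2 + 88t + 121
  (4t + 11)^3 = 64t^3 + 528t^2 + 1452t + 1331
= 256t^4 + 2816t^3 + 11616t^2 + 21296t + 14641


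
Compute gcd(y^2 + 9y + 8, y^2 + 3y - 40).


Factor each:
  y^2 + 9y + 8 = (y + 8)(y + 1)
  y^2 + 3y - 40 = (y + 8)(y - 5)
Common monic factor: y + 8


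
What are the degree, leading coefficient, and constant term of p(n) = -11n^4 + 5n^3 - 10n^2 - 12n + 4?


Highest power of n is 4, with coefficient -11. Constant term is 4.
Degree = 4, leading coefficient = -11, constant term = 4


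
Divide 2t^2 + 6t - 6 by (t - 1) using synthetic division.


Synthetic division with c = 1. Coefficients: 2, 6, -6
Bring down 2.
  2 * 1 = 2; 2 + 6 = 8
  8 * 1 = 8; 8 - 6 = 2
Quotient: 2t + 8, Remainder: 2


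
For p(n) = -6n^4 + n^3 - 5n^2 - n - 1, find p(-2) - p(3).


p(-2) = -123
p(3) = -508
p(-2) - p(3) = -123 + 508 = 385


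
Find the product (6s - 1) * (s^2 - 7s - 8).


Distribute each term of the first polynomial:
  (6s)(s^2 - 7s - 8) = 6s^3 - 42s^2 - 48s
  (-1)(s^2 - 7s - 8) = -s^2 + 7s + 8
Sum: 6s^3 - 43s^2 - 41s + 8


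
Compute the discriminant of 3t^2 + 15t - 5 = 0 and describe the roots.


D = b^2 - 4ac = (15)^2 - 4(3)(-5) = 225 + 60 = 285
Since D > 0: two distinct irrational roots


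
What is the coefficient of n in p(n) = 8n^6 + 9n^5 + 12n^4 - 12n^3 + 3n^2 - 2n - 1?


Read off the coefficient of n: -2


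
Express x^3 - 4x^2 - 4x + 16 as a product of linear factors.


Try integer roots (divisors of 16). x=-2: p(-2)=0.
Divide out (x + 2): quotient is x^2 - 6x + 8.
Factor the quadratic: (x - 2)(x - 4)
Result: (x + 2)(x - 2)(x - 4)


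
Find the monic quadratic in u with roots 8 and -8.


p(u) = (u - 8)(u + 8)
Expand: u^2 - 64


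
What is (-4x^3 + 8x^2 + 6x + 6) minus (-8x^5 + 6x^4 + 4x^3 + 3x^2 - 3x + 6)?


Distribute the minus sign:
  (-4x^3 + 8x^2 + 6x + 6)
- (-8x^5 + 6x^4 + 4x^3 + 3x^2 - 3x + 6)
Negate second polynomial: 8x^5 - 6x^4 - 4x^3 - 3x^2 + 3x - 6
Add: 8x^5 - 6x^4 - 8x^3 + 5x^2 + 9x


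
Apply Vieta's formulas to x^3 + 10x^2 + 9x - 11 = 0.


Monic cubic x^3+bx^2+cx+d=0: sum=-b, pairwise sum=c, product=-d.
b=10, c=9, d=-11
r1+r2+r3 = -10
r1r2+r1r3+r2r3 = 9
r1r2r3 = 11


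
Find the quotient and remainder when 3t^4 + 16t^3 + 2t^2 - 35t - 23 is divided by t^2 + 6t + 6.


(3t^4 + 16t^3 + 2t^2 - 35t - 23) / (t^2 + 6t + 6)
Step 1: 3t^2 * (t^2 + 6t + 6) = 3t^4 + 18t^3 + 18t^2; subtract.
Step 2: -2t * (t^2 + 6t + 6) = -2t^3 - 12t^2 - 12t; subtract.
Step 3: -4 * (t^2 + 6t + 6) = -4t^2 - 24t - 24; subtract.
Quotient: 3t^2 - 2t - 4, Remainder: t + 1


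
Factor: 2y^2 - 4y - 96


Roots satisfy r1 + r2 = -b/a = 2 and r1*r2 = c/a = -48.
So r1 = -6, r2 = 8.
2y^2 - 4y - 96 = 2(y - r1)(y - r2) = 2(y + 6)(y - 8)


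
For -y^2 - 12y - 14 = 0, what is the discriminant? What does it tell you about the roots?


D = b^2 - 4ac = (-12)^2 - 4(-1)(-14) = 144 - 56 = 88
Since D > 0: two distinct irrational roots


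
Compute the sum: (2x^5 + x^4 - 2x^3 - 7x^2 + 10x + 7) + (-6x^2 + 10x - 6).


Align terms by degree and add:
  2x^5 + x^4 - 2x^3 - 7x^2 + 10x + 7
  -6x^2 + 10x - 6
= 2x^5 + x^4 - 2x^3 - 13x^2 + 20x + 1


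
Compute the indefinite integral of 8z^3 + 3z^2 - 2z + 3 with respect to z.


Reverse power rule on each term:
  ∫ 8z^3 dz = 2z^4
  ∫ 3z^2 dz = z^3
  ∫ -2z dz = -z^2
  ∫ 3 dz = 3z
F(z) = 2z^4 + z^3 - z^2 + 3z + C


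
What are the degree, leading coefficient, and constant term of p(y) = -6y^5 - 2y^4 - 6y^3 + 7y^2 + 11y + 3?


Highest power of y is 5, with coefficient -6. Constant term is 3.
Degree = 5, leading coefficient = -6, constant term = 3


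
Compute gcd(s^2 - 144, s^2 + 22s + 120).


Factor each:
  s^2 - 144 = (s + 12)(s - 12)
  s^2 + 22s + 120 = (s + 12)(s + 10)
Common monic factor: s + 12


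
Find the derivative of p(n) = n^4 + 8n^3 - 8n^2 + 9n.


Apply the power rule term by term:
  d/dn(n^4) = 4n^3
  d/dn(8n^3) = 24n^2
  d/dn(-8n^2) = -16n
  d/dn(9n) = 9
p'(n) = 4n^3 + 24n^2 - 16n + 9


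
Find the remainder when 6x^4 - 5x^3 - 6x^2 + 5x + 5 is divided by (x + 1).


By the Remainder Theorem, the remainder equals p(-1):
  6*(-1)^4 = 6
  -5*(-1)^3 = 5
  -6*(-1)^2 = -6
  5*(-1)^1 = -5
  constant: 5
Sum: 6 + 5 - 6 - 5 + 5 = 5


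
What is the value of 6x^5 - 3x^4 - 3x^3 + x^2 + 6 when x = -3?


Using direct substitution:
  6 * (-3)^5 = -1458
  -3 * (-3)^4 = -243
  -3 * (-3)^3 = 81
  1 * (-3)^2 = 9
  0 * (-3)^1 = 0
  constant: 6
Sum = -1458 - 243 + 81 + 9 + 0 + 6 = -1605


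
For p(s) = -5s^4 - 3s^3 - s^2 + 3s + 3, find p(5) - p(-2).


p(5) = -3507
p(-2) = -63
p(5) - p(-2) = -3507 + 63 = -3444


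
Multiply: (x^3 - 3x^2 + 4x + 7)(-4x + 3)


Distribute each term of the first polynomial:
  (x^3)(-4x + 3) = -4x^4 + 3x^3
  (-3x^2)(-4x + 3) = 12x^3 - 9x^2
  (4x)(-4x + 3) = -16x^2 + 12x
  (7)(-4x + 3) = -28x + 21
Sum: -4x^4 + 15x^3 - 25x^2 - 16x + 21


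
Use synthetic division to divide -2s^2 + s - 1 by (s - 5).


Synthetic division with c = 5. Coefficients: -2, 1, -1
Bring down -2.
  -2 * 5 = -10; -10 + 1 = -9
  -9 * 5 = -45; -45 - 1 = -46
Quotient: -2s - 9, Remainder: -46


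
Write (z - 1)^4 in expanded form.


Expand (z - 1)^4 by repeated multiplication:
  (z - 1)^2 = z^2 - 2z + 1
  (z - 1)^3 = z^3 - 3z^2 + 3z - 1
= z^4 - 4z^3 + 6z^2 - 4z + 1


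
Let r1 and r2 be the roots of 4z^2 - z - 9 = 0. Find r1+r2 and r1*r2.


For az^2+bz+c=0: sum = -b/a, product = c/a.
a=4, b=-1, c=-9
Sum = -(-1)/4 = 1/4
Product = (-9)/4 = -9/4


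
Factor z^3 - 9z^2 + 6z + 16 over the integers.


Try integer roots (divisors of 16). z=8: p(8)=0.
Divide out (z - 8): quotient is z^2 - z - 2.
Factor the quadratic: (z + 1)(z - 2)
Result: (z - 8)(z + 1)(z - 2)


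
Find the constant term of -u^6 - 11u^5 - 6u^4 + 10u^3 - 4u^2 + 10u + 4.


Read off the constant term: 4


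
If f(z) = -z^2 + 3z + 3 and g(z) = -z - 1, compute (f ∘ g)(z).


Substitute g(z) into f:
f(g(z)) = -1*(-z - 1)^2 + 3*(-z - 1) + 3
(-z - 1)^2 = z^2 + 2z + 1
Expand and combine: -z^2 - 5z - 1


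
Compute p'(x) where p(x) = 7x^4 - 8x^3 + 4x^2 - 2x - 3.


Apply the power rule term by term:
  d/dx(7x^4) = 28x^3
  d/dx(-8x^3) = -24x^2
  d/dx(4x^2) = 8x
  d/dx(-2x) = -2
  d/dx(-3) = 0
p'(x) = 28x^3 - 24x^2 + 8x - 2


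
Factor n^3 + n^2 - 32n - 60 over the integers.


Try integer roots (divisors of -60). n=-5: p(-5)=0.
Divide out (n + 5): quotient is n^2 - 4n - 12.
Factor the quadratic: (n - 6)(n + 2)
Result: (n + 5)(n - 6)(n + 2)


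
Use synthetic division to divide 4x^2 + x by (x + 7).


Synthetic division with c = -7. Coefficients: 4, 1, 0
Bring down 4.
  4 * -7 = -28; -28 + 1 = -27
  -27 * -7 = 189; 189 + 0 = 189
Quotient: 4x - 27, Remainder: 189


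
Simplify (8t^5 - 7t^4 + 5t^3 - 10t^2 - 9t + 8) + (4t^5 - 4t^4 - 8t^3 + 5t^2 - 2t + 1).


Align terms by degree and add:
  8t^5 - 7t^4 + 5t^3 - 10t^2 - 9t + 8
+ 4t^5 - 4t^4 - 8t^3 + 5t^2 - 2t + 1
= 12t^5 - 11t^4 - 3t^3 - 5t^2 - 11t + 9


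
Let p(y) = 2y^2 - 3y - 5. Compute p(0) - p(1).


p(0) = -5
p(1) = -6
p(0) - p(1) = -5 + 6 = 1


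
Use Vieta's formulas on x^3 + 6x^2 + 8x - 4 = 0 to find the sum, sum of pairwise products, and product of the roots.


Monic cubic x^3+bx^2+cx+d=0: sum=-b, pairwise sum=c, product=-d.
b=6, c=8, d=-4
r1+r2+r3 = -6
r1r2+r1r3+r2r3 = 8
r1r2r3 = 4


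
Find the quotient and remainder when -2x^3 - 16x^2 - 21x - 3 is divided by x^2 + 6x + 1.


(-2x^3 - 16x^2 - 21x - 3) / (x^2 + 6x + 1)
Step 1: -2x * (x^2 + 6x + 1) = -2x^3 - 12x^2 - 2x; subtract.
Step 2: -4 * (x^2 + 6x + 1) = -4x^2 - 24x - 4; subtract.
Quotient: -2x - 4, Remainder: 5x + 1


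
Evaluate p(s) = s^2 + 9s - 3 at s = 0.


Using direct substitution:
  1 * (0)^2 = 0
  9 * (0)^1 = 0
  constant: -3
Sum = 0 + 0 - 3 = -3


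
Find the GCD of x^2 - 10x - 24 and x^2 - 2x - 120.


Factor each:
  x^2 - 10x - 24 = (x - 12)(x + 2)
  x^2 - 2x - 120 = (x - 12)(x + 10)
Common monic factor: x - 12


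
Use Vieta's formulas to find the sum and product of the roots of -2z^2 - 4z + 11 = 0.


For az^2+bz+c=0: sum = -b/a, product = c/a.
a=-2, b=-4, c=11
Sum = -(-4)/-2 = -2
Product = (11)/-2 = -11/2


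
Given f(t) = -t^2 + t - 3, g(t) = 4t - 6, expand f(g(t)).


Substitute g(t) into f:
f(g(t)) = -1*(4t - 6)^2 + 1*(4t - 6) + (-3)
(4t - 6)^2 = 16t^2 - 48t + 36
Expand and combine: -16t^2 + 52t - 45


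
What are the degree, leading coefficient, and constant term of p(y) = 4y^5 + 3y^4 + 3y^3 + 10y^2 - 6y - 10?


Highest power of y is 5, with coefficient 4. Constant term is -10.
Degree = 5, leading coefficient = 4, constant term = -10


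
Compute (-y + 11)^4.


Expand (-y + 11)^4 by repeated multiplication:
  (-y + 11)^2 = y^2 - 22y + 121
  (-y + 11)^3 = -y^3 + 33y^2 - 363y + 1331
= y^4 - 44y^3 + 726y^2 - 5324y + 14641


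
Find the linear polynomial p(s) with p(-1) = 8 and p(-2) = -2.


p(s) = ms + b. Using p(-1)=8, p(-2)=-2:
m = (8 + 2)/(-1 + 2) = 10/1 = 10
b = 8 - m*(-1) = 8 + 10 = 18
p(s) = 10s + 18


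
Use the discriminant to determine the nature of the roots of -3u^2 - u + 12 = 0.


D = b^2 - 4ac = (-1)^2 - 4(-3)(12) = 1 + 144 = 145
Since D > 0: two distinct irrational roots


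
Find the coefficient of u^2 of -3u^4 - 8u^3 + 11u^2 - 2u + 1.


Read off the coefficient of u^2: 11


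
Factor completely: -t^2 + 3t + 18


Roots satisfy r1 + r2 = -b/a = 3 and r1*r2 = c/a = -18.
So r1 = -3, r2 = 6.
-t^2 + 3t + 18 = -(t - r1)(t - r2) = -(t + 3)(t - 6)


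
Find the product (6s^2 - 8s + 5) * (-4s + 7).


Distribute each term of the first polynomial:
  (6s^2)(-4s + 7) = -24s^3 + 42s^2
  (-8s)(-4s + 7) = 32s^2 - 56s
  (5)(-4s + 7) = -20s + 35
Sum: -24s^3 + 74s^2 - 76s + 35


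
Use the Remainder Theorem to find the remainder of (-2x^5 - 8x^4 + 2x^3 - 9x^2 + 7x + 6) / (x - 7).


By the Remainder Theorem, the remainder equals p(7):
  -2*(7)^5 = -33614
  -8*(7)^4 = -19208
  2*(7)^3 = 686
  -9*(7)^2 = -441
  7*(7)^1 = 49
  constant: 6
Sum: -33614 - 19208 + 686 - 441 + 49 + 6 = -52522


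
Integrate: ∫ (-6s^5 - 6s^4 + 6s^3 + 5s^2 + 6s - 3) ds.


Reverse power rule on each term:
  ∫ -6s^5 ds = -s^6
  ∫ -6s^4 ds = -(6/5)s^5
  ∫ 6s^3 ds = (3/2)s^4
  ∫ 5s^2 ds = (5/3)s^3
  ∫ 6s ds = 3s^2
  ∫ -3 ds = -3s
F(s) = -s^6 - (6/5)s^5 + (3/2)s^4 + (5/3)s^3 + 3s^2 - 3s + C


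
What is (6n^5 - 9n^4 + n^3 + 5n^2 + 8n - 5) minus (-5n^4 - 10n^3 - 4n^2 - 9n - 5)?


Distribute the minus sign:
  (6n^5 - 9n^4 + n^3 + 5n^2 + 8n - 5)
- (-5n^4 - 10n^3 - 4n^2 - 9n - 5)
Negate second polynomial: 5n^4 + 10n^3 + 4n^2 + 9n + 5
Add: 6n^5 - 4n^4 + 11n^3 + 9n^2 + 17n
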